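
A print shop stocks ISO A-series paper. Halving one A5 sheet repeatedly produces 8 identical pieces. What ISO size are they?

A8

8 = 2^3, so 3 halving steps.
A5 → A6 → … → A8 after 3 steps.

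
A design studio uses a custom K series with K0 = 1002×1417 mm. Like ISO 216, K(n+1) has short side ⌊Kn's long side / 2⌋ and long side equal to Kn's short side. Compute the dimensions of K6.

K1: ⌊1417/2⌋ × 1002 = 708 × 1002 mm
K2: ⌊1002/2⌋ × 708 = 501 × 708 mm
K3: ⌊708/2⌋ × 501 = 354 × 501 mm
K4: ⌊501/2⌋ × 354 = 250 × 354 mm
K5: ⌊354/2⌋ × 250 = 177 × 250 mm
K6: ⌊250/2⌋ × 177 = 125 × 177 mm

125 × 177 mm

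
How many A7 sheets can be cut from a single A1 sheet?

Each ISO step halves the sheet: 1 × A1 → 2 × A2 → 4 × A3 → 8 × A4 → …
From A1 to A7 is 6 halving steps: 2^6 = 64.

64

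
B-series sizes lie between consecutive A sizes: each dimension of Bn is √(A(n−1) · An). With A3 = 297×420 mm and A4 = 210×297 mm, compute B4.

Short side: √(297 · 210) = √62370 ≈ 249.7 → 250 mm
Long side: √(420 · 297) = √124740 ≈ 353.2 → 353 mm

250 × 353 mm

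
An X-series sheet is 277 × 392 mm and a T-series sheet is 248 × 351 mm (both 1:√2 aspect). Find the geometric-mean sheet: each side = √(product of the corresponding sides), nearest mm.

262 × 371 mm

Short side: √(277 · 248) = √68696 ≈ 262.1 → 262 mm
Long side: √(392 · 351) = √137592 ≈ 370.9 → 371 mm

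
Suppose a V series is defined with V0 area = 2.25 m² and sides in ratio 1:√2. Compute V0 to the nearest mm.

1261 × 1784 mm

Let the short side be w mm. Then w · w√2 = 2.25 m² = 2,250,000 mm².
w² = 2,250,000/√2, so w ≈ 1261.3 mm; long side = w√2 ≈ 1783.8 mm.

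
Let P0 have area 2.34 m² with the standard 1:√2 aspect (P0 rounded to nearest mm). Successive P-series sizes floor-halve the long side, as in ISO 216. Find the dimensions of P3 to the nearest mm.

Let P0's short side be w mm. w · w√2 = 2.34 m² = 2,340,000 mm², so w ≈ 1286.3 mm and w√2 ≈ 1819.1 mm → P0 = 1286 × 1819 mm.
P1: ⌊1819/2⌋ × 1286 = 909 × 1286 mm
P2: ⌊1286/2⌋ × 909 = 643 × 909 mm
P3: ⌊909/2⌋ × 643 = 454 × 643 mm

454 × 643 mm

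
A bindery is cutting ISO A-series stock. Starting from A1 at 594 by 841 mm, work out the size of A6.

A2: ⌊841/2⌋ × 594 = 420 × 594 mm
A3: ⌊594/2⌋ × 420 = 297 × 420 mm
A4: ⌊420/2⌋ × 297 = 210 × 297 mm
A5: ⌊297/2⌋ × 210 = 148 × 210 mm
A6: ⌊210/2⌋ × 148 = 105 × 148 mm

105 × 148 mm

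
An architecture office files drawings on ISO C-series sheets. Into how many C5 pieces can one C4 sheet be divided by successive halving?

Each ISO step halves the sheet: 1 × C4 → 2 × C5
From C4 to C5 is 1 halving step: 2^1 = 2.

2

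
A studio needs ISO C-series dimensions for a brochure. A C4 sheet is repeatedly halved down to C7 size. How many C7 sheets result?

Each ISO step halves the sheet: 1 × C4 → 2 × C5 → 4 × C6 → 8 × C7
From C4 to C7 is 3 halving steps: 2^3 = 8.

8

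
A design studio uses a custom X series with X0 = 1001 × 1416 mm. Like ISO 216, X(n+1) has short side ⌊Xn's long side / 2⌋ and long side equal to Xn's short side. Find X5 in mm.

177 × 250 mm

X1: ⌊1416/2⌋ × 1001 = 708 × 1001 mm
X2: ⌊1001/2⌋ × 708 = 500 × 708 mm
X3: ⌊708/2⌋ × 500 = 354 × 500 mm
X4: ⌊500/2⌋ × 354 = 250 × 354 mm
X5: ⌊354/2⌋ × 250 = 177 × 250 mm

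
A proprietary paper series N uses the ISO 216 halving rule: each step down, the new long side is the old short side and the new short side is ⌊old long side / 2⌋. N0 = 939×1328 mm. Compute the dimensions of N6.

N1 = 664 × 939 mm (from N0 by 1 halving).
N2: ⌊939/2⌋ × 664 = 469 × 664 mm
N3: ⌊664/2⌋ × 469 = 332 × 469 mm
N4: ⌊469/2⌋ × 332 = 234 × 332 mm
N5: ⌊332/2⌋ × 234 = 166 × 234 mm
N6: ⌊234/2⌋ × 166 = 117 × 166 mm

117 × 166 mm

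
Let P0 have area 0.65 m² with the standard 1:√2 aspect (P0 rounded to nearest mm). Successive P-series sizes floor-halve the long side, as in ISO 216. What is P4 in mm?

169 × 239 mm

Let P0's short side be w mm. w · w√2 = 0.65 m² = 650,000 mm², so w ≈ 678.0 mm and w√2 ≈ 958.8 mm → P0 = 678 × 959 mm.
P1: ⌊959/2⌋ × 678 = 479 × 678 mm
P2: ⌊678/2⌋ × 479 = 339 × 479 mm
P3: ⌊479/2⌋ × 339 = 239 × 339 mm
P4: ⌊339/2⌋ × 239 = 169 × 239 mm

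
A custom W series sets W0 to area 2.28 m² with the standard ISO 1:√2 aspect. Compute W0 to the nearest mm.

Let the short side be w mm. Then w · w√2 = 2.28 m² = 2,280,000 mm².
w² = 2,280,000/√2, so w ≈ 1269.7 mm; long side = w√2 ≈ 1795.7 mm.

1270 × 1796 mm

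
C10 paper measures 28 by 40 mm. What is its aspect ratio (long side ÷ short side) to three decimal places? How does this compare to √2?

1.429

40 / 28 = 1.429
ISO 216 targets √2 ≈ 1.414; the +0.014 deviation is from mm rounding.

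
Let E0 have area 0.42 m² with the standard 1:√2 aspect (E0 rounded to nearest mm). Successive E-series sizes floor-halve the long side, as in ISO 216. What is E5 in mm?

96 × 136 mm

Let E0's short side be w mm. w · w√2 = 0.42 m² = 420,000 mm², so w ≈ 545.0 mm and w√2 ≈ 770.7 mm → E0 = 545 × 771 mm.
E1: ⌊771/2⌋ × 545 = 385 × 545 mm
E2: ⌊545/2⌋ × 385 = 272 × 385 mm
E3: ⌊385/2⌋ × 272 = 192 × 272 mm
E4: ⌊272/2⌋ × 192 = 136 × 192 mm
E5: ⌊192/2⌋ × 136 = 96 × 136 mm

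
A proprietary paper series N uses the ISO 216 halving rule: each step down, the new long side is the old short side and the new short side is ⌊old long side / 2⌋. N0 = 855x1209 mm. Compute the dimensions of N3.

N1: ⌊1209/2⌋ × 855 = 604 × 855 mm
N2: ⌊855/2⌋ × 604 = 427 × 604 mm
N3: ⌊604/2⌋ × 427 = 302 × 427 mm

302 × 427 mm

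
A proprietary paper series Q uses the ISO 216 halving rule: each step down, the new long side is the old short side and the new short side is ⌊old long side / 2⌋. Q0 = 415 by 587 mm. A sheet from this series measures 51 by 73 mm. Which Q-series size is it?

Q0: 415 × 587 mm
Q1: 293 × 415 mm
Q2: 207 × 293 mm
Q3: 146 × 207 mm
Q4: 103 × 146 mm
Q5: 73 × 103 mm
Q6: 51 × 73 mm
Q7: 36 × 51 mm
→ matches Q6.

Q6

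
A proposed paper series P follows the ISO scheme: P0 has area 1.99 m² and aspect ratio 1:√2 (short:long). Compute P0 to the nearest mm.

1186 × 1678 mm

Let the short side be w mm. Then w · w√2 = 1.99 m² = 1,990,000 mm².
w² = 1,990,000/√2, so w ≈ 1186.2 mm; long side = w√2 ≈ 1677.6 mm.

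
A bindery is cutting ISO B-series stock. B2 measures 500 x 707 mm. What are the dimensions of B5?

176 × 250 mm

B3: ⌊707/2⌋ × 500 = 353 × 500 mm
B4: ⌊500/2⌋ × 353 = 250 × 353 mm
B5: ⌊353/2⌋ × 250 = 176 × 250 mm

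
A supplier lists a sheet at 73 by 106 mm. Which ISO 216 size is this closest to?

A7 (74 × 105 mm)

Aspect ratio 106/73 ≈ 1.452 (ISO target is √2 ≈ 1.414).
In the A-series (A0 area = 1 m²): A7 = 74 × 105 mm.
Off by 2 mm total — nearest standard size.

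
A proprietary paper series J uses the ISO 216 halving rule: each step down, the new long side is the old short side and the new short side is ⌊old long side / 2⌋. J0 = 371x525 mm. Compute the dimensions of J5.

J1: ⌊525/2⌋ × 371 = 262 × 371 mm
J2: ⌊371/2⌋ × 262 = 185 × 262 mm
J3: ⌊262/2⌋ × 185 = 131 × 185 mm
J4: ⌊185/2⌋ × 131 = 92 × 131 mm
J5: ⌊131/2⌋ × 92 = 65 × 92 mm

65 × 92 mm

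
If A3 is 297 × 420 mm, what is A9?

37 × 52 mm

A4: ⌊420/2⌋ × 297 = 210 × 297 mm
A5: ⌊297/2⌋ × 210 = 148 × 210 mm
A6: ⌊210/2⌋ × 148 = 105 × 148 mm
A7: ⌊148/2⌋ × 105 = 74 × 105 mm
A8: ⌊105/2⌋ × 74 = 52 × 74 mm
A9: ⌊74/2⌋ × 52 = 37 × 52 mm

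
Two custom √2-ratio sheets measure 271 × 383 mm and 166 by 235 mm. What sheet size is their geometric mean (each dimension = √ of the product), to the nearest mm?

Short side: √(271 · 166) = √44986 ≈ 212.1 → 212 mm
Long side: √(383 · 235) = √90005 ≈ 300.0 → 300 mm

212 × 300 mm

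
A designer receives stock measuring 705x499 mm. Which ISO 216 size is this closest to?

Aspect ratio 705/499 ≈ 1.413 — close to the ISO √2 ≈ 1.414.
In the B-series (B0 = 1000 × 1414 mm): B2 = 500 × 707 mm.
Off by 3 mm total — nearest standard size.

B2 (500 × 707 mm)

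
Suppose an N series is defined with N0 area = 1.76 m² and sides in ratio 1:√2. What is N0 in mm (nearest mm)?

Let the short side be w mm. Then w · w√2 = 1.76 m² = 1,760,000 mm².
w² = 1,760,000/√2, so w ≈ 1115.6 mm; long side = w√2 ≈ 1577.7 mm.

1116 × 1578 mm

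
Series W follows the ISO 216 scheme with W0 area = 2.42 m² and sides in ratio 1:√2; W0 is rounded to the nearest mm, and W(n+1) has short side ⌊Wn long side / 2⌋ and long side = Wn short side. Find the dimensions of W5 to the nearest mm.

Let W0's short side be w mm. w · w√2 = 2.42 m² = 2,420,000 mm², so w ≈ 1308.1 mm and w√2 ≈ 1850.0 mm → W0 = 1308 × 1850 mm.
W1: ⌊1850/2⌋ × 1308 = 925 × 1308 mm
W2: ⌊1308/2⌋ × 925 = 654 × 925 mm
W3: ⌊925/2⌋ × 654 = 462 × 654 mm
W4: ⌊654/2⌋ × 462 = 327 × 462 mm
W5: ⌊462/2⌋ × 327 = 231 × 327 mm

231 × 327 mm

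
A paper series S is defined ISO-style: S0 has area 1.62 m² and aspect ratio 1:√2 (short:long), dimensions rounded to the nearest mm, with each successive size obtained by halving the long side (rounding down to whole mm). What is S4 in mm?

Let S0's short side be w mm. w · w√2 = 1.62 m² = 1,620,000 mm², so w ≈ 1070.3 mm and w√2 ≈ 1513.6 mm → S0 = 1070 × 1514 mm.
S1: ⌊1514/2⌋ × 1070 = 757 × 1070 mm
S2: ⌊1070/2⌋ × 757 = 535 × 757 mm
S3: ⌊757/2⌋ × 535 = 378 × 535 mm
S4: ⌊535/2⌋ × 378 = 267 × 378 mm

267 × 378 mm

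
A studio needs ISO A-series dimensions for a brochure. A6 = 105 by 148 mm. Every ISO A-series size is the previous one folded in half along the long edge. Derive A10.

26 × 37 mm

A7: ⌊148/2⌋ × 105 = 74 × 105 mm
A8: ⌊105/2⌋ × 74 = 52 × 74 mm
A9: ⌊74/2⌋ × 52 = 37 × 52 mm
A10: ⌊52/2⌋ × 37 = 26 × 37 mm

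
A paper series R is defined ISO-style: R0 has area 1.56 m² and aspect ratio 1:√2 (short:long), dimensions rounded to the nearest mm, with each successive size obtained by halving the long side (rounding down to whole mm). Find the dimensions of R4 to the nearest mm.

Let R0's short side be w mm. w · w√2 = 1.56 m² = 1,560,000 mm², so w ≈ 1050.3 mm and w√2 ≈ 1485.3 mm → R0 = 1050 × 1485 mm.
R1: ⌊1485/2⌋ × 1050 = 742 × 1050 mm
R2: ⌊1050/2⌋ × 742 = 525 × 742 mm
R3: ⌊742/2⌋ × 525 = 371 × 525 mm
R4: ⌊525/2⌋ × 371 = 262 × 371 mm

262 × 371 mm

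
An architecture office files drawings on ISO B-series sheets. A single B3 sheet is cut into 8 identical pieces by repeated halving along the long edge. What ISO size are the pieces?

8 = 2^3, so 3 halving steps.
B3 → B4 → … → B6 after 3 steps.

B6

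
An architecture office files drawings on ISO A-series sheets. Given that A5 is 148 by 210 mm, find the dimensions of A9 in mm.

37 × 52 mm

A6: ⌊210/2⌋ × 148 = 105 × 148 mm
A7: ⌊148/2⌋ × 105 = 74 × 105 mm
A8: ⌊105/2⌋ × 74 = 52 × 74 mm
A9: ⌊74/2⌋ × 52 = 37 × 52 mm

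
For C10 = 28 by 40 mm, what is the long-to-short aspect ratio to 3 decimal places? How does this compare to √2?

40 / 28 = 1.429
ISO 216 targets √2 ≈ 1.414; the +0.014 deviation is from mm rounding.

1.429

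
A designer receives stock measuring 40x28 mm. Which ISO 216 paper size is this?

C10 (28 × 40 mm)

Aspect ratio 40/28 ≈ 1.429 — close to the ISO √2 ≈ 1.414.
In the C-series (envelope sizes, between A and B): C10 = 28 × 40 mm.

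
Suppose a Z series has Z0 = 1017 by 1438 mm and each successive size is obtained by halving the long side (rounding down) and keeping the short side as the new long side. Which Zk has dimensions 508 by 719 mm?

Z0: 1017 × 1438 mm
Z1: 719 × 1017 mm
Z2: 508 × 719 mm
Z3: 359 × 508 mm
→ matches Z2.

Z2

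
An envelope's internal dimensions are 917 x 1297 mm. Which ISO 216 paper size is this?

Aspect ratio 1297/917 ≈ 1.414 — close to the ISO √2 ≈ 1.414.
In the C-series (envelope sizes, between A and B): C0 = 917 × 1297 mm.

C0 (917 × 1297 mm)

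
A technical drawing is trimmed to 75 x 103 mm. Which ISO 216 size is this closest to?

Aspect ratio 103/75 ≈ 1.373 (ISO target is √2 ≈ 1.414).
In the A-series (A0 area = 1 m²): A7 = 74 × 105 mm.
Off by 3 mm total — nearest standard size.

A7 (74 × 105 mm)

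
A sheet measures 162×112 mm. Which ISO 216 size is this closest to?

Aspect ratio 162/112 ≈ 1.446 (ISO target is √2 ≈ 1.414).
In the C-series (envelope sizes, between A and B): C6 = 114 × 162 mm.
Off by 2 mm total — nearest standard size.

C6 (114 × 162 mm)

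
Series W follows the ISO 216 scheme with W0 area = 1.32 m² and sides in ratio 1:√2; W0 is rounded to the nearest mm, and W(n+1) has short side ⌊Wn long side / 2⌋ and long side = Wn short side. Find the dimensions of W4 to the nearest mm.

241 × 341 mm

Let W0's short side be w mm. w · w√2 = 1.32 m² = 1,320,000 mm², so w ≈ 966.1 mm and w√2 ≈ 1366.3 mm → W0 = 966 × 1366 mm.
W1: ⌊1366/2⌋ × 966 = 683 × 966 mm
W2: ⌊966/2⌋ × 683 = 483 × 683 mm
W3: ⌊683/2⌋ × 483 = 341 × 483 mm
W4: ⌊483/2⌋ × 341 = 241 × 341 mm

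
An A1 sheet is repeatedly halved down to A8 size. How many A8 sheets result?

128

Each ISO step halves the sheet: 1 × A1 → 2 × A2 → 4 × A3 → 8 × A4 → …
From A1 to A8 is 7 halving steps: 2^7 = 128.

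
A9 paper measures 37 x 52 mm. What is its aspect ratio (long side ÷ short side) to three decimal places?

52 / 37 = 1.405
ISO 216 targets √2 ≈ 1.414; the -0.009 deviation is from mm rounding.

1.405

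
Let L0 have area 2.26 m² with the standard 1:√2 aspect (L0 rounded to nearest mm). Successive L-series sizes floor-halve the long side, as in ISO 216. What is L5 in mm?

223 × 316 mm

Let L0's short side be w mm. w · w√2 = 2.26 m² = 2,260,000 mm², so w ≈ 1264.1 mm and w√2 ≈ 1787.8 mm → L0 = 1264 × 1788 mm.
L1: ⌊1788/2⌋ × 1264 = 894 × 1264 mm
L2: ⌊1264/2⌋ × 894 = 632 × 894 mm
L3: ⌊894/2⌋ × 632 = 447 × 632 mm
L4: ⌊632/2⌋ × 447 = 316 × 447 mm
L5: ⌊447/2⌋ × 316 = 223 × 316 mm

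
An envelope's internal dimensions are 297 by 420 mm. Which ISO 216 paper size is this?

A3 (297 × 420 mm)

Aspect ratio 420/297 ≈ 1.414 — close to the ISO √2 ≈ 1.414.
In the A-series (A0 area = 1 m²): A3 = 297 × 420 mm.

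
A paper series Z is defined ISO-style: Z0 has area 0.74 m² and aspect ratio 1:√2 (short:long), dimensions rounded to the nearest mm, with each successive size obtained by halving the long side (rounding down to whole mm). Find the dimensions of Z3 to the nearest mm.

255 × 361 mm

Let Z0's short side be w mm. w · w√2 = 0.74 m² = 740,000 mm², so w ≈ 723.4 mm and w√2 ≈ 1023.0 mm → Z0 = 723 × 1023 mm.
Z1: ⌊1023/2⌋ × 723 = 511 × 723 mm
Z2: ⌊723/2⌋ × 511 = 361 × 511 mm
Z3: ⌊511/2⌋ × 361 = 255 × 361 mm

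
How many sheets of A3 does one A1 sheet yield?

A1 = 594 × 841 mm; A3 = 297 × 420 mm.
Each halving step doubles the count; 2 steps from A1 to A3.
2^2 = 4.

4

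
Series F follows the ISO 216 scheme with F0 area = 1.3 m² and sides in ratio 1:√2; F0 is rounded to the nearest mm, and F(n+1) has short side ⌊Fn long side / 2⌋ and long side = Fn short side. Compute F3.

339 × 479 mm

Let F0's short side be w mm. w · w√2 = 1.3 m² = 1,300,000 mm², so w ≈ 958.8 mm and w√2 ≈ 1355.9 mm → F0 = 959 × 1356 mm.
F1: ⌊1356/2⌋ × 959 = 678 × 959 mm
F2: ⌊959/2⌋ × 678 = 479 × 678 mm
F3: ⌊678/2⌋ × 479 = 339 × 479 mm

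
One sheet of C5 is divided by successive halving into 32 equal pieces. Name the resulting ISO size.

32 = 2^5, so 5 halving steps.
C5 → C6 → … → C10 after 5 steps.

C10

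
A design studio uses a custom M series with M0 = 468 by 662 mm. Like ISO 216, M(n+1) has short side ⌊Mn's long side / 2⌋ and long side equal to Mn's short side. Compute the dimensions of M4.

117 × 165 mm

M1: ⌊662/2⌋ × 468 = 331 × 468 mm
M2: ⌊468/2⌋ × 331 = 234 × 331 mm
M3: ⌊331/2⌋ × 234 = 165 × 234 mm
M4: ⌊234/2⌋ × 165 = 117 × 165 mm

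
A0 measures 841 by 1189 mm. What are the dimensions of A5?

A1: ⌊1189/2⌋ × 841 = 594 × 841 mm
A2: ⌊841/2⌋ × 594 = 420 × 594 mm
A3: ⌊594/2⌋ × 420 = 297 × 420 mm
A4: ⌊420/2⌋ × 297 = 210 × 297 mm
A5: ⌊297/2⌋ × 210 = 148 × 210 mm

148 × 210 mm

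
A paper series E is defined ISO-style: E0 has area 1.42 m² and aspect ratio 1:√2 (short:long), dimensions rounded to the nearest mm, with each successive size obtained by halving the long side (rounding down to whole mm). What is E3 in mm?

354 × 501 mm

Let E0's short side be w mm. w · w√2 = 1.42 m² = 1,420,000 mm², so w ≈ 1002.0 mm and w√2 ≈ 1417.1 mm → E0 = 1002 × 1417 mm.
E1: ⌊1417/2⌋ × 1002 = 708 × 1002 mm
E2: ⌊1002/2⌋ × 708 = 501 × 708 mm
E3: ⌊708/2⌋ × 501 = 354 × 501 mm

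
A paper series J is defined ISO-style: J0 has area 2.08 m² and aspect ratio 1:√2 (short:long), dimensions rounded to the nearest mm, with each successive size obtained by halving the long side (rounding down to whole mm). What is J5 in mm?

Let J0's short side be w mm. w · w√2 = 2.08 m² = 2,080,000 mm², so w ≈ 1212.8 mm and w√2 ≈ 1715.1 mm → J0 = 1213 × 1715 mm.
J1: ⌊1715/2⌋ × 1213 = 857 × 1213 mm
J2: ⌊1213/2⌋ × 857 = 606 × 857 mm
J3: ⌊857/2⌋ × 606 = 428 × 606 mm
J4: ⌊606/2⌋ × 428 = 303 × 428 mm
J5: ⌊428/2⌋ × 303 = 214 × 303 mm

214 × 303 mm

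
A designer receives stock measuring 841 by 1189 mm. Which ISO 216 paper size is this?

A0 (841 × 1189 mm)

Aspect ratio 1189/841 ≈ 1.414 — close to the ISO √2 ≈ 1.414.
In the A-series (A0 area = 1 m²): A0 = 841 × 1189 mm.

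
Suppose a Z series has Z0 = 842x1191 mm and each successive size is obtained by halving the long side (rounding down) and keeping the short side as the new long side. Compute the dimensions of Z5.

Z1 = 595 × 842 mm (from Z0 by 1 halving).
Z2: ⌊842/2⌋ × 595 = 421 × 595 mm
Z3: ⌊595/2⌋ × 421 = 297 × 421 mm
Z4: ⌊421/2⌋ × 297 = 210 × 297 mm
Z5: ⌊297/2⌋ × 210 = 148 × 210 mm

148 × 210 mm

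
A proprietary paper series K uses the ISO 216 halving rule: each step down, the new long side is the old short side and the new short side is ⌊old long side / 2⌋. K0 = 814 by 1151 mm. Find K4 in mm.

203 × 287 mm

K1: ⌊1151/2⌋ × 814 = 575 × 814 mm
K2: ⌊814/2⌋ × 575 = 407 × 575 mm
K3: ⌊575/2⌋ × 407 = 287 × 407 mm
K4: ⌊407/2⌋ × 287 = 203 × 287 mm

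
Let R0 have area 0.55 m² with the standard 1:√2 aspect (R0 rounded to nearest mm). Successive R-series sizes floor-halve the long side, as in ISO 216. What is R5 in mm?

110 × 156 mm

Let R0's short side be w mm. w · w√2 = 0.55 m² = 550,000 mm², so w ≈ 623.6 mm and w√2 ≈ 881.9 mm → R0 = 624 × 882 mm.
R1: ⌊882/2⌋ × 624 = 441 × 624 mm
R2: ⌊624/2⌋ × 441 = 312 × 441 mm
R3: ⌊441/2⌋ × 312 = 220 × 312 mm
R4: ⌊312/2⌋ × 220 = 156 × 220 mm
R5: ⌊220/2⌋ × 156 = 110 × 156 mm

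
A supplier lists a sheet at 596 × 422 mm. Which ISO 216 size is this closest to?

Aspect ratio 596/422 ≈ 1.412 — close to the ISO √2 ≈ 1.414.
In the A-series (A0 area = 1 m²): A2 = 420 × 594 mm.
Off by 4 mm total — nearest standard size.

A2 (420 × 594 mm)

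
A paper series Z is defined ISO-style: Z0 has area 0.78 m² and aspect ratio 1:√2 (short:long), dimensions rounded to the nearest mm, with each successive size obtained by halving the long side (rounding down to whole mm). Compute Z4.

185 × 262 mm

Let Z0's short side be w mm. w · w√2 = 0.78 m² = 780,000 mm², so w ≈ 742.7 mm and w√2 ≈ 1050.3 mm → Z0 = 743 × 1050 mm.
Z1: ⌊1050/2⌋ × 743 = 525 × 743 mm
Z2: ⌊743/2⌋ × 525 = 371 × 525 mm
Z3: ⌊525/2⌋ × 371 = 262 × 371 mm
Z4: ⌊371/2⌋ × 262 = 185 × 262 mm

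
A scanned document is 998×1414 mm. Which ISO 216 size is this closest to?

Aspect ratio 1414/998 ≈ 1.417 — close to the ISO √2 ≈ 1.414.
In the B-series (B0 = 1000 × 1414 mm): B0 = 1000 × 1414 mm.
Off by 2 mm total — nearest standard size.

B0 (1000 × 1414 mm)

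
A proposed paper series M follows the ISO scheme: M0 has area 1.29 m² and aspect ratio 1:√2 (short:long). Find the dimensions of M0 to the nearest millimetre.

Let the short side be w mm. Then w · w√2 = 1.29 m² = 1,290,000 mm².
w² = 1,290,000/√2, so w ≈ 955.1 mm; long side = w√2 ≈ 1350.7 mm.

955 × 1351 mm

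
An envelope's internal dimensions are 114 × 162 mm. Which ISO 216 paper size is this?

C6 (114 × 162 mm)

Aspect ratio 162/114 ≈ 1.421 — close to the ISO √2 ≈ 1.414.
In the C-series (envelope sizes, between A and B): C6 = 114 × 162 mm.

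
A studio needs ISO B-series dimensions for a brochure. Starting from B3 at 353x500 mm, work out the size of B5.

176 × 250 mm

B4: ⌊500/2⌋ × 353 = 250 × 353 mm
B5: ⌊353/2⌋ × 250 = 176 × 250 mm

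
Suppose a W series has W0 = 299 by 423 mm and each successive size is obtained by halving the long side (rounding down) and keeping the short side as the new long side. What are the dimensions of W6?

W1 = 211 × 299 mm (from W0 by 1 halving).
W2: ⌊299/2⌋ × 211 = 149 × 211 mm
W3: ⌊211/2⌋ × 149 = 105 × 149 mm
W4: ⌊149/2⌋ × 105 = 74 × 105 mm
W5: ⌊105/2⌋ × 74 = 52 × 74 mm
W6: ⌊74/2⌋ × 52 = 37 × 52 mm

37 × 52 mm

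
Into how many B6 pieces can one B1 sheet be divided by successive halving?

32

B1 = 707 × 1000 mm; B6 = 125 × 176 mm.
Each halving step doubles the count; 5 steps from B1 to B6.
2^5 = 32.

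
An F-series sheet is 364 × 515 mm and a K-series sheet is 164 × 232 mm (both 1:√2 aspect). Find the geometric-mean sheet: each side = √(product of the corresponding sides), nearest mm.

Short side: √(364 · 164) = √59696 ≈ 244.3 → 244 mm
Long side: √(515 · 232) = √119480 ≈ 345.7 → 346 mm

244 × 346 mm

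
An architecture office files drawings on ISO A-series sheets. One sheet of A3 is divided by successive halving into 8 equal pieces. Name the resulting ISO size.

8 = 2^3, so 3 halving steps.
A3 → A4 → … → A6 after 3 steps.

A6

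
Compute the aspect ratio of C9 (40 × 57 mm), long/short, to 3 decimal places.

1.425

57 / 40 = 1.425
ISO 216 targets √2 ≈ 1.414; the +0.011 deviation is from mm rounding.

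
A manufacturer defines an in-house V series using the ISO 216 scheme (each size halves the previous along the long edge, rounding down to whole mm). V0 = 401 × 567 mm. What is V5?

V1: ⌊567/2⌋ × 401 = 283 × 401 mm
V2: ⌊401/2⌋ × 283 = 200 × 283 mm
V3: ⌊283/2⌋ × 200 = 141 × 200 mm
V4: ⌊200/2⌋ × 141 = 100 × 141 mm
V5: ⌊141/2⌋ × 100 = 70 × 100 mm

70 × 100 mm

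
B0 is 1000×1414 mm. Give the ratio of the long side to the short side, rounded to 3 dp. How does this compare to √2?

1.414

1414 / 1000 = 1.414
Matches √2 ≈ 1.414 — the ISO 216 defining ratio.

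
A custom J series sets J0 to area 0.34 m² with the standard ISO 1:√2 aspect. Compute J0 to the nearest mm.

490 × 693 mm

Let the short side be w mm. Then w · w√2 = 0.34 m² = 340,000 mm².
w² = 340,000/√2, so w ≈ 490.3 mm; long side = w√2 ≈ 693.4 mm.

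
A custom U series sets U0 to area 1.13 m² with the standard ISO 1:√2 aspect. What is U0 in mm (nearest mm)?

Let the short side be w mm. Then w · w√2 = 1.13 m² = 1,130,000 mm².
w² = 1,130,000/√2, so w ≈ 893.9 mm; long side = w√2 ≈ 1264.1 mm.

894 × 1264 mm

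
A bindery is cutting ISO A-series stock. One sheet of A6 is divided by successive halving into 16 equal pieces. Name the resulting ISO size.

16 = 2^4, so 4 halving steps.
A6 → A7 → … → A10 after 4 steps.

A10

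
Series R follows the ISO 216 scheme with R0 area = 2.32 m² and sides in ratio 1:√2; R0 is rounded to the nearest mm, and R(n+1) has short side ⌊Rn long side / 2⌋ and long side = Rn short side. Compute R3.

452 × 640 mm

Let R0's short side be w mm. w · w√2 = 2.32 m² = 2,320,000 mm², so w ≈ 1280.8 mm and w√2 ≈ 1811.3 mm → R0 = 1281 × 1811 mm.
R1: ⌊1811/2⌋ × 1281 = 905 × 1281 mm
R2: ⌊1281/2⌋ × 905 = 640 × 905 mm
R3: ⌊905/2⌋ × 640 = 452 × 640 mm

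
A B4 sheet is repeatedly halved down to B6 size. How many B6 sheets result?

Each ISO step halves the sheet: 1 × B4 → 2 × B5 → 4 × B6
From B4 to B6 is 2 halving steps: 2^2 = 4.

4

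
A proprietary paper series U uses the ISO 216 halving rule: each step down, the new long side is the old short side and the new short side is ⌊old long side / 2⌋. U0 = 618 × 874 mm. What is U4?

154 × 218 mm

U1: ⌊874/2⌋ × 618 = 437 × 618 mm
U2: ⌊618/2⌋ × 437 = 309 × 437 mm
U3: ⌊437/2⌋ × 309 = 218 × 309 mm
U4: ⌊309/2⌋ × 218 = 154 × 218 mm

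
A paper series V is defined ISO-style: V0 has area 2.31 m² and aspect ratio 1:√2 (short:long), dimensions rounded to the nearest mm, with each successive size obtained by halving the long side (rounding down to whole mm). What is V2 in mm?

Let V0's short side be w mm. w · w√2 = 2.31 m² = 2,310,000 mm², so w ≈ 1278.1 mm and w√2 ≈ 1807.4 mm → V0 = 1278 × 1807 mm.
V1: ⌊1807/2⌋ × 1278 = 903 × 1278 mm
V2: ⌊1278/2⌋ × 903 = 639 × 903 mm

639 × 903 mm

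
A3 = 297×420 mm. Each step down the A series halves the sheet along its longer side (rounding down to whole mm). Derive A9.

A4: ⌊420/2⌋ × 297 = 210 × 297 mm
A5: ⌊297/2⌋ × 210 = 148 × 210 mm
A6: ⌊210/2⌋ × 148 = 105 × 148 mm
A7: ⌊148/2⌋ × 105 = 74 × 105 mm
A8: ⌊105/2⌋ × 74 = 52 × 74 mm
A9: ⌊74/2⌋ × 52 = 37 × 52 mm

37 × 52 mm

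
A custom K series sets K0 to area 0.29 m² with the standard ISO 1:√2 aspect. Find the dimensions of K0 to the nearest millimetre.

453 × 640 mm

Let the short side be w mm. Then w · w√2 = 0.29 m² = 290,000 mm².
w² = 290,000/√2, so w ≈ 452.8 mm; long side = w√2 ≈ 640.4 mm.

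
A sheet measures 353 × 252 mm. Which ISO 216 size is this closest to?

B4 (250 × 353 mm)

Aspect ratio 353/252 ≈ 1.401 — close to the ISO √2 ≈ 1.414.
In the B-series (B0 = 1000 × 1414 mm): B4 = 250 × 353 mm.
Off by 2 mm total — nearest standard size.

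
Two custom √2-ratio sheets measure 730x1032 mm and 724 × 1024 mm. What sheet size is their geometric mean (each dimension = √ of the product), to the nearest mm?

Short side: √(730 · 724) = √528520 ≈ 727.0 → 727 mm
Long side: √(1032 · 1024) = √1056768 ≈ 1028.0 → 1028 mm

727 × 1028 mm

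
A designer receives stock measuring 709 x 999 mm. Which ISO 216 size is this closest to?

B1 (707 × 1000 mm)

Aspect ratio 999/709 ≈ 1.409 — close to the ISO √2 ≈ 1.414.
In the B-series (B0 = 1000 × 1414 mm): B1 = 707 × 1000 mm.
Off by 3 mm total — nearest standard size.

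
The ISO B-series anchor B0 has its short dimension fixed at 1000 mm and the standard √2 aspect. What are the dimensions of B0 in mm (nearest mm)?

Short side = 1000 mm; long side = 1000√2 ≈ 1414.2 mm.

1000 × 1414 mm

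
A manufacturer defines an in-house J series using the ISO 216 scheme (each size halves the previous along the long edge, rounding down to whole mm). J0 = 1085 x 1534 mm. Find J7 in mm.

95 × 135 mm

J1 = 767 × 1085 mm (from J0 by 1 halving).
J2: ⌊1085/2⌋ × 767 = 542 × 767 mm
J3: ⌊767/2⌋ × 542 = 383 × 542 mm
J4: ⌊542/2⌋ × 383 = 271 × 383 mm
J5: ⌊383/2⌋ × 271 = 191 × 271 mm
J6: ⌊271/2⌋ × 191 = 135 × 191 mm
J7: ⌊191/2⌋ × 135 = 95 × 135 mm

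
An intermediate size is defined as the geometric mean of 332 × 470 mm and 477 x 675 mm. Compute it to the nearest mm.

Short side: √(332 · 477) = √158364 ≈ 397.9 → 398 mm
Long side: √(470 · 675) = √317250 ≈ 563.2 → 563 mm

398 × 563 mm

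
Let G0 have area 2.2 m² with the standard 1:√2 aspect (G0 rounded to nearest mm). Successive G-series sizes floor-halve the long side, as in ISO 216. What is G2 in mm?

623 × 882 mm

Let G0's short side be w mm. w · w√2 = 2.2 m² = 2,200,000 mm², so w ≈ 1247.3 mm and w√2 ≈ 1763.9 mm → G0 = 1247 × 1764 mm.
G1: ⌊1764/2⌋ × 1247 = 882 × 1247 mm
G2: ⌊1247/2⌋ × 882 = 623 × 882 mm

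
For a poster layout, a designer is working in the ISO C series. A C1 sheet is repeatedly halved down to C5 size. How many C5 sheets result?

16

C1 = 648 × 917 mm; C5 = 162 × 229 mm.
Each halving step doubles the count; 4 steps from C1 to C5.
2^4 = 16.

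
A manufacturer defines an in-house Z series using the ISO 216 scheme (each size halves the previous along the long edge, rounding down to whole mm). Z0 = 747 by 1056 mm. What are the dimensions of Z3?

264 × 373 mm

Z1 = 528 × 747 mm (from Z0 by 1 halving).
Z2: ⌊747/2⌋ × 528 = 373 × 528 mm
Z3: ⌊528/2⌋ × 373 = 264 × 373 mm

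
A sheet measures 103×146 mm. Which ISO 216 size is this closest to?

Aspect ratio 146/103 ≈ 1.417 — close to the ISO √2 ≈ 1.414.
In the A-series (A0 area = 1 m²): A6 = 105 × 148 mm.
Off by 4 mm total — nearest standard size.

A6 (105 × 148 mm)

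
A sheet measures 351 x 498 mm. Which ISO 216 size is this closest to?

B3 (353 × 500 mm)

Aspect ratio 498/351 ≈ 1.419 — close to the ISO √2 ≈ 1.414.
In the B-series (B0 = 1000 × 1414 mm): B3 = 353 × 500 mm.
Off by 4 mm total — nearest standard size.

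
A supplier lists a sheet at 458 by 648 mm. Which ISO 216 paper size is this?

C2 (458 × 648 mm)

Aspect ratio 648/458 ≈ 1.415 — close to the ISO √2 ≈ 1.414.
In the C-series (envelope sizes, between A and B): C2 = 458 × 648 mm.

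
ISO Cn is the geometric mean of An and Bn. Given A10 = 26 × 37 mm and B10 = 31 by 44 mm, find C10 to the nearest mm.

Short side: √(26 · 31) = √806 ≈ 28.4 → 28 mm
Long side: √(37 · 44) = √1628 ≈ 40.3 → 40 mm

28 × 40 mm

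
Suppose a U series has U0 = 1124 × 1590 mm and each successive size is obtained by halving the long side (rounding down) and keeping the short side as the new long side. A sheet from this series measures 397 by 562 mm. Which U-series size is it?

U3

U0: 1124 × 1590 mm
U1: 795 × 1124 mm
U2: 562 × 795 mm
U3: 397 × 562 mm
U4: 281 × 397 mm
→ matches U3.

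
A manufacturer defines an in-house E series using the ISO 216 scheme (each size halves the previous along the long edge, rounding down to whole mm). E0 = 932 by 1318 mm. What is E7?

82 × 116 mm

E1 = 659 × 932 mm (from E0 by 1 halving).
E2: ⌊932/2⌋ × 659 = 466 × 659 mm
E3: ⌊659/2⌋ × 466 = 329 × 466 mm
E4: ⌊466/2⌋ × 329 = 233 × 329 mm
E5: ⌊329/2⌋ × 233 = 164 × 233 mm
E6: ⌊233/2⌋ × 164 = 116 × 164 mm
E7: ⌊164/2⌋ × 116 = 82 × 116 mm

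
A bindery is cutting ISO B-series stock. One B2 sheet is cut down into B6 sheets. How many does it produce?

Each ISO step halves the sheet: 1 × B2 → 2 × B3 → 4 × B4 → 8 × B5 → …
From B2 to B6 is 4 halving steps: 2^4 = 16.

16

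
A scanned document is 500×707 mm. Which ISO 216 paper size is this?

B2 (500 × 707 mm)

Aspect ratio 707/500 ≈ 1.414 — close to the ISO √2 ≈ 1.414.
In the B-series (B0 = 1000 × 1414 mm): B2 = 500 × 707 mm.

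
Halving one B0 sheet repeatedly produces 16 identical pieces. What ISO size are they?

16 = 2^4, so 4 halving steps.
B0 → B1 → … → B4 after 4 steps.

B4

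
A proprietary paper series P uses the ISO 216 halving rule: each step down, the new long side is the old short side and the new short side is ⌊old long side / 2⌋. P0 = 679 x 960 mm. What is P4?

169 × 240 mm

P1: ⌊960/2⌋ × 679 = 480 × 679 mm
P2: ⌊679/2⌋ × 480 = 339 × 480 mm
P3: ⌊480/2⌋ × 339 = 240 × 339 mm
P4: ⌊339/2⌋ × 240 = 169 × 240 mm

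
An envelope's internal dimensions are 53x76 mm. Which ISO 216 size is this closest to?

Aspect ratio 76/53 ≈ 1.434 (ISO target is √2 ≈ 1.414).
In the A-series (A0 area = 1 m²): A8 = 52 × 74 mm.
Off by 3 mm total — nearest standard size.

A8 (52 × 74 mm)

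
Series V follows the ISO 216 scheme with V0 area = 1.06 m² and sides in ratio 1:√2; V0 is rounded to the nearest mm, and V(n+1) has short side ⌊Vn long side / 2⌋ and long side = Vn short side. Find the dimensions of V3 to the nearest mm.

Let V0's short side be w mm. w · w√2 = 1.06 m² = 1,060,000 mm², so w ≈ 865.8 mm and w√2 ≈ 1224.4 mm → V0 = 866 × 1224 mm.
V1: ⌊1224/2⌋ × 866 = 612 × 866 mm
V2: ⌊866/2⌋ × 612 = 433 × 612 mm
V3: ⌊612/2⌋ × 433 = 306 × 433 mm

306 × 433 mm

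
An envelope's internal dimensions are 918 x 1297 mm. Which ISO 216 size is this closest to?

C0 (917 × 1297 mm)

Aspect ratio 1297/918 ≈ 1.413 — close to the ISO √2 ≈ 1.414.
In the C-series (envelope sizes, between A and B): C0 = 917 × 1297 mm.
Off by 1 mm total — nearest standard size.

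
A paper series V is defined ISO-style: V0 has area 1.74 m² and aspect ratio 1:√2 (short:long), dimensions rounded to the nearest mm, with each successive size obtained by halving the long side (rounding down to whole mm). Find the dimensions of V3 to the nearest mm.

392 × 554 mm

Let V0's short side be w mm. w · w√2 = 1.74 m² = 1,740,000 mm², so w ≈ 1109.2 mm and w√2 ≈ 1568.7 mm → V0 = 1109 × 1569 mm.
V1: ⌊1569/2⌋ × 1109 = 784 × 1109 mm
V2: ⌊1109/2⌋ × 784 = 554 × 784 mm
V3: ⌊784/2⌋ × 554 = 392 × 554 mm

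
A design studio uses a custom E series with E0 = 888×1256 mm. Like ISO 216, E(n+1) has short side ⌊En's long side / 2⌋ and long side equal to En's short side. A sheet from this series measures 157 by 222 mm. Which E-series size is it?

E5

E0: 888 × 1256 mm
E1: 628 × 888 mm
E2: 444 × 628 mm
E3: 314 × 444 mm
E4: 222 × 314 mm
E5: 157 × 222 mm
E6: 111 × 157 mm
→ matches E5.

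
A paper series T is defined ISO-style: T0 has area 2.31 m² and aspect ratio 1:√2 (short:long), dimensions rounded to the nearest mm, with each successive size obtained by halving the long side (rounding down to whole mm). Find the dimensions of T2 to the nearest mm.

Let T0's short side be w mm. w · w√2 = 2.31 m² = 2,310,000 mm², so w ≈ 1278.1 mm and w√2 ≈ 1807.4 mm → T0 = 1278 × 1807 mm.
T1: ⌊1807/2⌋ × 1278 = 903 × 1278 mm
T2: ⌊1278/2⌋ × 903 = 639 × 903 mm

639 × 903 mm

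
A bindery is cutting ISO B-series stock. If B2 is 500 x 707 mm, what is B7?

B3: ⌊707/2⌋ × 500 = 353 × 500 mm
B4: ⌊500/2⌋ × 353 = 250 × 353 mm
B5: ⌊353/2⌋ × 250 = 176 × 250 mm
B6: ⌊250/2⌋ × 176 = 125 × 176 mm
B7: ⌊176/2⌋ × 125 = 88 × 125 mm

88 × 125 mm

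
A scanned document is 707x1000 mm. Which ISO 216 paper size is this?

B1 (707 × 1000 mm)

Aspect ratio 1000/707 ≈ 1.414 — close to the ISO √2 ≈ 1.414.
In the B-series (B0 = 1000 × 1414 mm): B1 = 707 × 1000 mm.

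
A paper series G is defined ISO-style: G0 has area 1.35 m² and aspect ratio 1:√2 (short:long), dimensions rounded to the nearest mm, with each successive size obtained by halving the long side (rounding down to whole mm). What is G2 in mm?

488 × 691 mm

Let G0's short side be w mm. w · w√2 = 1.35 m² = 1,350,000 mm², so w ≈ 977.0 mm and w√2 ≈ 1381.7 mm → G0 = 977 × 1382 mm.
G1: ⌊1382/2⌋ × 977 = 691 × 977 mm
G2: ⌊977/2⌋ × 691 = 488 × 691 mm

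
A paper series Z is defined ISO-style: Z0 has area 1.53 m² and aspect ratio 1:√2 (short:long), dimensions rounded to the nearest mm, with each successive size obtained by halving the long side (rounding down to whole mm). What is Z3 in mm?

367 × 520 mm

Let Z0's short side be w mm. w · w√2 = 1.53 m² = 1,530,000 mm², so w ≈ 1040.1 mm and w√2 ≈ 1471.0 mm → Z0 = 1040 × 1471 mm.
Z1: ⌊1471/2⌋ × 1040 = 735 × 1040 mm
Z2: ⌊1040/2⌋ × 735 = 520 × 735 mm
Z3: ⌊735/2⌋ × 520 = 367 × 520 mm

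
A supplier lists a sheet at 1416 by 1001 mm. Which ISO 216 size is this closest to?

Aspect ratio 1416/1001 ≈ 1.415 — close to the ISO √2 ≈ 1.414.
In the B-series (B0 = 1000 × 1414 mm): B0 = 1000 × 1414 mm.
Off by 3 mm total — nearest standard size.

B0 (1000 × 1414 mm)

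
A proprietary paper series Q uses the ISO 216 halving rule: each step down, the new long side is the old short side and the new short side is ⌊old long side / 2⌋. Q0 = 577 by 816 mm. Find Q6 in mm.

72 × 102 mm

Q1: ⌊816/2⌋ × 577 = 408 × 577 mm
Q2: ⌊577/2⌋ × 408 = 288 × 408 mm
Q3: ⌊408/2⌋ × 288 = 204 × 288 mm
Q4: ⌊288/2⌋ × 204 = 144 × 204 mm
Q5: ⌊204/2⌋ × 144 = 102 × 144 mm
Q6: ⌊144/2⌋ × 102 = 72 × 102 mm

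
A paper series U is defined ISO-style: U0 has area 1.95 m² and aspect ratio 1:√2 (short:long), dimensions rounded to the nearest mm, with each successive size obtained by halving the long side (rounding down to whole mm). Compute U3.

Let U0's short side be w mm. w · w√2 = 1.95 m² = 1,950,000 mm², so w ≈ 1174.2 mm and w√2 ≈ 1660.6 mm → U0 = 1174 × 1661 mm.
U1: ⌊1661/2⌋ × 1174 = 830 × 1174 mm
U2: ⌊1174/2⌋ × 830 = 587 × 830 mm
U3: ⌊830/2⌋ × 587 = 415 × 587 mm

415 × 587 mm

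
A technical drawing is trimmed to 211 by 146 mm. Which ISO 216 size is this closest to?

A5 (148 × 210 mm)

Aspect ratio 211/146 ≈ 1.445 (ISO target is √2 ≈ 1.414).
In the A-series (A0 area = 1 m²): A5 = 148 × 210 mm.
Off by 3 mm total — nearest standard size.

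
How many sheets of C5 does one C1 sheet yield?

16

Each ISO step halves the sheet: 1 × C1 → 2 × C2 → 4 × C3 → 8 × C4 → …
From C1 to C5 is 4 halving steps: 2^4 = 16.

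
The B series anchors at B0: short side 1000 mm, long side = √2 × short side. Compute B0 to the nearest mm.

Short side = 1000 mm; long side = 1000√2 ≈ 1414.2 mm.

1000 × 1414 mm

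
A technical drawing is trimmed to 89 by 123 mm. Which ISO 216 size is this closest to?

Aspect ratio 123/89 ≈ 1.382 (ISO target is √2 ≈ 1.414).
In the B-series (B0 = 1000 × 1414 mm): B7 = 88 × 125 mm.
Off by 3 mm total — nearest standard size.

B7 (88 × 125 mm)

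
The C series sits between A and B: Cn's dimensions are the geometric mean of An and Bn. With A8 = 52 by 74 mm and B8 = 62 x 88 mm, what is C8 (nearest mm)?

57 × 81 mm

Short side: √(52 · 62) = √3224 ≈ 56.8 → 57 mm
Long side: √(74 · 88) = √6512 ≈ 80.7 → 81 mm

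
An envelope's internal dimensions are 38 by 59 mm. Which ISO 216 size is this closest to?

Aspect ratio 59/38 ≈ 1.553 (ISO target is √2 ≈ 1.414).
In the C-series (envelope sizes, between A and B): C9 = 40 × 57 mm.
Off by 4 mm total — nearest standard size.

C9 (40 × 57 mm)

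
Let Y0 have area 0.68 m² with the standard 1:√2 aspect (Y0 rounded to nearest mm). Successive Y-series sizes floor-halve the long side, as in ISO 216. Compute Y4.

173 × 245 mm

Let Y0's short side be w mm. w · w√2 = 0.68 m² = 680,000 mm², so w ≈ 693.4 mm and w√2 ≈ 980.6 mm → Y0 = 693 × 981 mm.
Y1: ⌊981/2⌋ × 693 = 490 × 693 mm
Y2: ⌊693/2⌋ × 490 = 346 × 490 mm
Y3: ⌊490/2⌋ × 346 = 245 × 346 mm
Y4: ⌊346/2⌋ × 245 = 173 × 245 mm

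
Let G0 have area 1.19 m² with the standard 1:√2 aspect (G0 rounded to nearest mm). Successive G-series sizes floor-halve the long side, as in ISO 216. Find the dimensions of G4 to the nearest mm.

Let G0's short side be w mm. w · w√2 = 1.19 m² = 1,190,000 mm², so w ≈ 917.3 mm and w√2 ≈ 1297.3 mm → G0 = 917 × 1297 mm.
G1: ⌊1297/2⌋ × 917 = 648 × 917 mm
G2: ⌊917/2⌋ × 648 = 458 × 648 mm
G3: ⌊648/2⌋ × 458 = 324 × 458 mm
G4: ⌊458/2⌋ × 324 = 229 × 324 mm

229 × 324 mm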